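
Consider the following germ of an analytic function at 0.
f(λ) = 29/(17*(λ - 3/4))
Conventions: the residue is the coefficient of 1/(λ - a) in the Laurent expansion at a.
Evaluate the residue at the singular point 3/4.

At the order-1 pole 3/4 set g(λ) = (λ - (3/4))*f(λ) = 29/17.
Simple pole: residue = g(a) at a = 3/4, which is 29/17.

The residue is 29/17.


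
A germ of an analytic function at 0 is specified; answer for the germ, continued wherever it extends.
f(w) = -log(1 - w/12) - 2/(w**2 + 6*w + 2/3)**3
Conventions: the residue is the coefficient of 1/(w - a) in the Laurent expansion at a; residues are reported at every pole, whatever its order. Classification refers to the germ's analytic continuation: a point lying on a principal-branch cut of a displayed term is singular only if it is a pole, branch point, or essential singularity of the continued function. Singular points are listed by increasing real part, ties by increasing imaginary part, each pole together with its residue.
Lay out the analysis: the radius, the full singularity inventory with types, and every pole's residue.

Denominator factor (w**2 + 6*w + 2/3)^3: discriminant 100/3, real irrational roots -3 + (5/3)*sqrt(3) and -3 - (5/3)*sqrt(3); poles of order 3, moduli 3 - (5/3)*sqrt(3) and 3 + (5/3)*sqrt(3).
Branch term (-1)*log(1 - w/(12)): its argument vanishes at w = 12, a logarithmic branch point, modulus 12.
The radius of convergence is the smallest modulus among the singular points: 3 - (5/3)*sqrt(3).
The branch term is analytic at -3 - (5/3)*sqrt(3) and contributes nothing to the residue; only the rational part matters.
The factor w**2 + 6*w + 2/3 splits as (w - a)(w - a') with a = -3 - (5/3)*sqrt(3), a' = -3 + (5/3)*sqrt(3). At the order-3 pole a set g(w) = (w - a)^3*(rational part) = [-2] / (w - a')^3.
Order-3 pole: residue = g''(a)/2; g''(-3 - (5/3)*sqrt(3)) = (27/12500)*sqrt(3), so the residue is (27/25000)*sqrt(3).
The branch term is analytic at -3 + (5/3)*sqrt(3) and contributes nothing to the residue; only the rational part matters.
The factor w**2 + 6*w + 2/3 splits as (w - a)(w - a') with a = -3 + (5/3)*sqrt(3), a' = -3 - (5/3)*sqrt(3). At the order-3 pole a set g(w) = (w - a)^3*(rational part) = [-2] / (w - a')^3.
Order-3 pole: residue = g''(a)/2; g''(-3 + (5/3)*sqrt(3)) = -(27/12500)*sqrt(3), so the residue is -(27/25000)*sqrt(3).
List the singular points by increasing real part (a conjugate pair: the negative imaginary part first).

Radius of convergence at 0: 3 - (5/3)*sqrt(3).
At -3 - (5/3)*sqrt(3): a pole of order 3; residue (27/25000)*sqrt(3).
At -3 + (5/3)*sqrt(3): a pole of order 3; residue -(27/25000)*sqrt(3).
At 12: a logarithmic branch point.


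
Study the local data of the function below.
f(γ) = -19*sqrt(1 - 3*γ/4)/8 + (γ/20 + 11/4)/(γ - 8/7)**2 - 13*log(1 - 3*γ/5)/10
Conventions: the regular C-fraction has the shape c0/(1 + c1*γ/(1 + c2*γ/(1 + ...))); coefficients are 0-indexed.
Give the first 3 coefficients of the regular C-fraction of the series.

Taylor coefficients (expand at 0): a_0 = -69/256, a_1 = 138073/25600, a_2 = 10862557/2048000.
c0 = a_0 = -69/256. Peel one level at a time: if S = 1 + c*γ/S' with S'(0) = 1, then c is the γ-coefficient of S and S' = c*γ/(S - 1).
S_1 = c0/f = 1 + (138073/6900)*γ + (80004195481/190440000)*γ^2 + ...; c1 = 138073/6900.
S_2 = c1*γ/(S_1 - 1) = 1 + (-80004195481/3810814800)*γ + ...; c2 = -80004195481/3810814800.

The regular C-fraction coefficients are [-69/256, 138073/6900, -80004195481/3810814800].


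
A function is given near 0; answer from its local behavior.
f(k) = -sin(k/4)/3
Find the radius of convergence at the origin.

The radius of convergence is infinite.

The factor sin(k/4) is entire and contributes no finite singular point.
The polynomial part has no poles.
No finite singular points: the Taylor series at 0 converges everywhere.


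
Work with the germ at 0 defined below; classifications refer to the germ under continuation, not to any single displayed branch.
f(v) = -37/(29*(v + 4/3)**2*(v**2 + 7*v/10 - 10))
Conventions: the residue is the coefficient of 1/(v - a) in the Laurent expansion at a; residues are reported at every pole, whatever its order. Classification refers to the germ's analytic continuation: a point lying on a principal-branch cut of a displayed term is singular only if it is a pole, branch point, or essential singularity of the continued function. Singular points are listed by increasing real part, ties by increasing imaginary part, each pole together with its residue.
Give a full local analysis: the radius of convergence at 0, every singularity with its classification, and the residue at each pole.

Radius of convergence at 0: 4/3.
At -7/20 - (1/20)*sqrt(4049): a pole of order 1; residue 294705/19690304 + (33235065/79726040896)*sqrt(4049).
At -4/3: a pole of order 2; residue -294705/9845152.
At -7/20 + (1/20)*sqrt(4049): a pole of order 1; residue 294705/19690304 - (33235065/79726040896)*sqrt(4049).

Denominator factor (v + 4/3)^2: pole of order 2 at -4/3, modulus 4/3.
Denominator factor (v**2 + 7*v/10 - 10): discriminant 4049/100, real irrational roots -7/20 + (1/20)*sqrt(4049) and -7/20 - (1/20)*sqrt(4049); poles of order 1, moduli -7/20 + (1/20)*sqrt(4049) and 7/20 + (1/20)*sqrt(4049).
The radius of convergence is the smallest modulus among the singular points: 4/3.
The factor v**2 + 7*v/10 - 10 splits as (v - a)(v - a') with a = -7/20 - (1/20)*sqrt(4049), a' = -7/20 + (1/20)*sqrt(4049). At the order-1 pole a set g(v) = (v - a)*f(v) = [-37/(29*(v + 4/3)**2)] / (v - a').
Simple pole: residue = g(a) at a = -7/20 - (1/20)*sqrt(4049), which is 294705/19690304 + (33235065/79726040896)*sqrt(4049).
At the order-2 pole -4/3 set g(v) = (v - (-4/3))^2*f(v) = -37/(29*(v**2 + 7*v/10 - 10)).
Order-2 pole: residue = g'(a); g'(-4/3) = -294705/9845152, so the residue is -294705/9845152.
The factor v**2 + 7*v/10 - 10 splits as (v - a)(v - a') with a = -7/20 + (1/20)*sqrt(4049), a' = -7/20 - (1/20)*sqrt(4049). At the order-1 pole a set g(v) = (v - a)*f(v) = [-37/(29*(v + 4/3)**2)] / (v - a').
Simple pole: residue = g(a) at a = -7/20 + (1/20)*sqrt(4049), which is 294705/19690304 - (33235065/79726040896)*sqrt(4049).
List the singular points by increasing real part (a conjugate pair: the negative imaginary part first).


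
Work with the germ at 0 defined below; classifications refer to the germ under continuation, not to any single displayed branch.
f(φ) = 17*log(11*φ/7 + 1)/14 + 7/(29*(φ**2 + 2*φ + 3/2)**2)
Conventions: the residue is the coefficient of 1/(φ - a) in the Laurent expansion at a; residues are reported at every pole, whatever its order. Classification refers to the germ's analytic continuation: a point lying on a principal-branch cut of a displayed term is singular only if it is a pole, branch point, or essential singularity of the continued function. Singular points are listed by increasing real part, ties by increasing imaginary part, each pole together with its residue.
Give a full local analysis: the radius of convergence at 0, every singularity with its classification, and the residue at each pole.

Denominator factor (φ**2 + 2*φ + 3/2)^2: discriminant -2, complex-conjugate roots (-1) + ((1/2)*sqrt(2))*i and (-1) - ((1/2)*sqrt(2))*i; poles of order 2, moduli (1/2)*sqrt(6) and (1/2)*sqrt(6).
Branch term (17/14)*log(1 - φ/(-7/11)): its argument vanishes at φ = -7/11, a logarithmic branch point, modulus 7/11.
The radius of convergence is the smallest modulus among the singular points: 7/11.
The branch term is analytic at (-1) - ((1/2)*sqrt(2))*i and contributes nothing to the residue; only the rational part matters.
The factor φ**2 + 2*φ + 3/2 splits as (φ - a)(φ - a') with a = (-1) - ((1/2)*sqrt(2))*i, a' = (-1) + ((1/2)*sqrt(2))*i. At the order-2 pole a set g(φ) = (φ - a)^2*(rational part) = [7/29] / (φ - a')^2.
Order-2 pole: residue = g'(a); g'((-1) - ((1/2)*sqrt(2))*i) = ((7/58)*sqrt(2))*i, so the residue is ((7/58)*sqrt(2))*i.
The branch term is analytic at (-1) + ((1/2)*sqrt(2))*i and contributes nothing to the residue; only the rational part matters.
The factor φ**2 + 2*φ + 3/2 splits as (φ - a)(φ - a') with a = (-1) + ((1/2)*sqrt(2))*i, a' = (-1) - ((1/2)*sqrt(2))*i. At the order-2 pole a set g(φ) = (φ - a)^2*(rational part) = [7/29] / (φ - a')^2.
Order-2 pole: residue = g'(a); g'((-1) + ((1/2)*sqrt(2))*i) = -((7/58)*sqrt(2))*i, so the residue is -((7/58)*sqrt(2))*i.
List the singular points by increasing real part (a conjugate pair: the negative imaginary part first).

Radius of convergence at 0: 7/11.
At (-1) - ((1/2)*sqrt(2))*i: a pole of order 2; residue ((7/58)*sqrt(2))*i.
At (-1) + ((1/2)*sqrt(2))*i: a pole of order 2; residue -((7/58)*sqrt(2))*i.
At -7/11: a logarithmic branch point.


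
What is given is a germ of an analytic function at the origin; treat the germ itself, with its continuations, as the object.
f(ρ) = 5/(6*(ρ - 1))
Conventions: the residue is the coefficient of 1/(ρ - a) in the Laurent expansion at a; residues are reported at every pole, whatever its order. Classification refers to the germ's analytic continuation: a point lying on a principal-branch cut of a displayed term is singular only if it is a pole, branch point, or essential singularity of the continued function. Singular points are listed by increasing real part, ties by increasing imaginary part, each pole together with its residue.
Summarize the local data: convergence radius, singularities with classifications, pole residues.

Radius of convergence at 0: 1.
At 1: a pole of order 1; residue 5/6.

Denominator factor (ρ - 1): pole of order 1 at 1, modulus 1.
The radius of convergence is the smallest modulus among the singular points: 1.
At the order-1 pole 1 set g(ρ) = (ρ - (1))*f(ρ) = 5/6.
Simple pole: residue = g(a) at a = 1, which is 5/6.


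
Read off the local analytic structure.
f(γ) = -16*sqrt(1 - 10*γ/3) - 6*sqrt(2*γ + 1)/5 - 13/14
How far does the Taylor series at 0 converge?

Branch term (-16)*sqrt(1 - γ/(3/10)): its argument vanishes at γ = 3/10, a square-root branch point, modulus 3/10.
Branch term (-6/5)*sqrt(1 - γ/(-1/2)): its argument vanishes at γ = -1/2, a square-root branch point, modulus 1/2.
The radius of convergence is the smallest modulus among the singular points: 3/10.

The radius of convergence is 3/10.


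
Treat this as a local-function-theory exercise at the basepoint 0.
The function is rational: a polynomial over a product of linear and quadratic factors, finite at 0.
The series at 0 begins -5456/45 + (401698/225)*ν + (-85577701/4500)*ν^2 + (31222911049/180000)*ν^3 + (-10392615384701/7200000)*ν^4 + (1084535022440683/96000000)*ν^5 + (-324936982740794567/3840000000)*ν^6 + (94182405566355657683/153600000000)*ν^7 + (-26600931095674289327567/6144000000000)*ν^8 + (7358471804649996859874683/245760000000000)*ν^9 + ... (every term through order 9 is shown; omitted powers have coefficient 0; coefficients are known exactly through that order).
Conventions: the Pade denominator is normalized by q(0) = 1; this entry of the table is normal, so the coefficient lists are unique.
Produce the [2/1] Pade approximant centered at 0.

The Pade approximant has numerator coefficients [-5456/45, 852549104/1254805, -30863708128/11293245]; denominator coefficients [1, 91562789/10038440].

Taylor coefficients needed (read off): a_0 = -5456/45, a_1 = 401698/225, a_2 = -85577701/4500, a_3 = 31222911049/180000.
Write the denominator as Q(ν) = 1 + q1*ν. Requiring Q*f - P = O(ν^4) with deg P <= 2 kills the coefficients of ν^3..ν^3 in Q*f:
  ν^3: a_3 + q1*a_2 = 0, i.e. 31222911049/180000 + (-85577701/4500)*q1 = 0.
Solving this linear system: q1 = 91562789/10038440.
The numerator is Q*f truncated at degree 2: P0 = a_0 = -5456/45; P1 = a_1 + q1*a_0 = 852549104/1254805; P2 = a_2 + q1*a_1 = -30863708128/11293245.


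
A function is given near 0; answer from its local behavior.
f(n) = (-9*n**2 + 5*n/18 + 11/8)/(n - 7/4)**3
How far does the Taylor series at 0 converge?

Denominator factor (n - 7/4)^3: pole of order 3 at 7/4, modulus 7/4.
The radius of convergence is the smallest modulus among the singular points: 7/4.

The radius of convergence is 7/4.


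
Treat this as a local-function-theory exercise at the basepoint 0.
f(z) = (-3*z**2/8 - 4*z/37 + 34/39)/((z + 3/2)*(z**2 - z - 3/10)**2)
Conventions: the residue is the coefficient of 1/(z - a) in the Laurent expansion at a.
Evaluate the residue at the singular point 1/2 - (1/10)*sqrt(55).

The factor z**2 - z - 3/10 splits as (z - a)(z - a') with a = 1/2 - (1/10)*sqrt(55), a' = 1/2 + (1/10)*sqrt(55). At the order-2 pole a set g(z) = (z - a)^2*f(z) = [(-3*z**2/8 - 4*z/37 + 34/39)/(z + 3/2)] / (z - a')^2.
Order-2 pole: residue = g'(a); g'(1/2 - (1/10)*sqrt(55)) = -219575/27480492 + (93983255/3325139532)*sqrt(55), so the residue is -219575/27480492 + (93983255/3325139532)*sqrt(55).

The residue is -219575/27480492 + (93983255/3325139532)*sqrt(55).


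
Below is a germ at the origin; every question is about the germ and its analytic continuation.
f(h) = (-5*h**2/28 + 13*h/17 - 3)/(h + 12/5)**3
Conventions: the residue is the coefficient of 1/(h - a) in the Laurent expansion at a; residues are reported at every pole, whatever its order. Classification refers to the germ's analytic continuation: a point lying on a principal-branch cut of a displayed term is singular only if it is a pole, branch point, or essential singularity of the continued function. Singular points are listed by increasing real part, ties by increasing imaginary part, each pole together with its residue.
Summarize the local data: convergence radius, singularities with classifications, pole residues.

Denominator factor (h + 12/5)^3: pole of order 3 at -12/5, modulus 12/5.
The radius of convergence is the smallest modulus among the singular points: 12/5.
At the order-3 pole -12/5 set g(h) = (h - (-12/5))^3*f(h) = -5*h**2/28 + 13*h/17 - 3.
Order-3 pole: residue = g''(a)/2; g''(-12/5) = -5/14, so the residue is -5/28.

Radius of convergence at 0: 12/5.
At -12/5: a pole of order 3; residue -5/28.


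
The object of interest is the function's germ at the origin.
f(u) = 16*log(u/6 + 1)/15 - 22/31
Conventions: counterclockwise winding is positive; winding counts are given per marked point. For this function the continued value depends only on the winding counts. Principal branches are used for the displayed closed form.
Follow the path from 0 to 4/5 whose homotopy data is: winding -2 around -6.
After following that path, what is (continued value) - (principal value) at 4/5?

The rational part is single-valued and drops out of the difference; each branch term changes only by its own monodromy.
(16/15)*log(1 - u/(-6)): each positive loop around -6 adds 2*pi*i to the log, so winding -2 contributes (16/15)*(-2)*2*pi*i = -(64/15)*pi*i.
Summing the contributions at u = 4/5 gives -(64/15)*pi*i.

Continued minus principal equals -(64/15)*pi*i.


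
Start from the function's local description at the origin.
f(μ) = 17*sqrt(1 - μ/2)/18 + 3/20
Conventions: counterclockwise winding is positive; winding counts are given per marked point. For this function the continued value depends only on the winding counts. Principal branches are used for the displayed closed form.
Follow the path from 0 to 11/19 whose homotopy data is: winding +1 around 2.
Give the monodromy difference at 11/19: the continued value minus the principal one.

Continued minus principal equals -(17/114)*sqrt(114).

The rational part is single-valued and drops out of the difference; each branch term changes only by its own monodromy.
(17/18)*sqrt(1 - μ/(2)): winding +1 is odd, the square root flips sign, contributing -2*(17/18)*sqrt(1 - (11/19)/(2)) = -2*(17/18)*sqrt(27/38) = -(17/114)*sqrt(114).
Summing the contributions at μ = 11/19 gives -(17/114)*sqrt(114).


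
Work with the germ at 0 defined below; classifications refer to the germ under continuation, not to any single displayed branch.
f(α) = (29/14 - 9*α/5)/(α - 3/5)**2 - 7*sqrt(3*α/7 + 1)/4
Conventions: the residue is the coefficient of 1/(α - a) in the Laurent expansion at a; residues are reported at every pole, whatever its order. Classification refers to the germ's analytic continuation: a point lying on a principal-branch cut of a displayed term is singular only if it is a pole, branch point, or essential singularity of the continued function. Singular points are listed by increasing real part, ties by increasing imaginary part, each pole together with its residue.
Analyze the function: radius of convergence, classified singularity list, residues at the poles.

Denominator factor (α - 3/5)^2: pole of order 2 at 3/5, modulus 3/5.
Branch term (-7/4)*sqrt(1 - α/(-7/3)): its argument vanishes at α = -7/3, a square-root branch point, modulus 7/3.
The radius of convergence is the smallest modulus among the singular points: 3/5.
The branch term is analytic at 3/5 and contributes nothing to the residue; only the rational part matters.
At the order-2 pole 3/5 set g(α) = (α - (3/5))^2*(rational part) = 29/14 - 9*α/5.
Order-2 pole: residue = g'(a); g'(3/5) = -9/5, so the residue is -9/5.
List the singular points by increasing real part (a conjugate pair: the negative imaginary part first).

Radius of convergence at 0: 3/5.
At -7/3: an algebraic (square-root) branch point.
At 3/5: a pole of order 2; residue -9/5.


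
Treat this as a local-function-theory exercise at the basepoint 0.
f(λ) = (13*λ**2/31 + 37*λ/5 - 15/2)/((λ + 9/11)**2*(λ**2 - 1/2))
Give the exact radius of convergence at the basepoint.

The radius of convergence is (1/2)*sqrt(2).

Denominator factor (λ**2 - 1/2): discriminant 2, real irrational roots (1/2)*sqrt(2) and -(1/2)*sqrt(2); poles of order 1, moduli (1/2)*sqrt(2) and (1/2)*sqrt(2).
Denominator factor (λ + 9/11)^2: pole of order 2 at -9/11, modulus 9/11.
The radius of convergence is the smallest modulus among the singular points: (1/2)*sqrt(2).


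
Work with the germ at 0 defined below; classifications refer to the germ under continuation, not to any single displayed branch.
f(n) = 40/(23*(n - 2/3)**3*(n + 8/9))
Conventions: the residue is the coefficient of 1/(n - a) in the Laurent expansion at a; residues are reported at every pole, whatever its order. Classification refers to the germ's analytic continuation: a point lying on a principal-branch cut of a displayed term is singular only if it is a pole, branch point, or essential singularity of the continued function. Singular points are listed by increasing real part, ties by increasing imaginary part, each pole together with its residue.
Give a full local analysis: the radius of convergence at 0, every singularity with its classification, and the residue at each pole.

Denominator factor (n + 8/9): pole of order 1 at -8/9, modulus 8/9.
Denominator factor (n - 2/3)^3: pole of order 3 at 2/3, modulus 2/3.
The radius of convergence is the smallest modulus among the singular points: 2/3.
At the order-1 pole -8/9 set g(n) = (n - (-8/9))*f(n) = 40/(23*(n - 2/3)**3).
Simple pole: residue = g(a) at a = -8/9, which is -3645/7889.
At the order-3 pole 2/3 set g(n) = (n - (2/3))^3*f(n) = 40/(23*(n + 8/9)).
Order-3 pole: residue = g''(a)/2; g''(2/3) = 7290/7889, so the residue is 3645/7889.
List the singular points by increasing real part (a conjugate pair: the negative imaginary part first).

Radius of convergence at 0: 2/3.
At -8/9: a pole of order 1; residue -3645/7889.
At 2/3: a pole of order 3; residue 3645/7889.


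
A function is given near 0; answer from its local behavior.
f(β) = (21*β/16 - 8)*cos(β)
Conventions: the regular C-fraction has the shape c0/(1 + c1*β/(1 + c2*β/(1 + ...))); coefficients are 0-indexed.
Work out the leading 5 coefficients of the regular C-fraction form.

The regular C-fraction coefficients are [-8, 21/128, -8633/2688, 64/21, 1120/8633].

Taylor coefficients (expand at 0): a_0 = -8, a_1 = 21/16, a_2 = 4, a_3 = -21/32, a_4 = -1/3.
c0 = a_0 = -8. Peel one level at a time: if S = 1 + c*β/S' with S'(0) = 1, then c is the β-coefficient of S and S' = c*β/(S - 1).
S_1 = c0/f = 1 + (21/128)*β + (8633/16384)*β^2 + ...; c1 = 21/128.
S_2 = c1*β/(S_1 - 1) = 1 + (-8633/2688)*β + (8633/882)*β^2 + ...; c2 = -8633/2688.
S_3 = c2*β/(S_2 - 1) = 1 + (64/21)*β + (-10240/25899)*β^2 + ...; c3 = 64/21.
S_4 = c3*β/(S_3 - 1) = 1 + (1120/8633)*β + ...; c4 = 1120/8633.


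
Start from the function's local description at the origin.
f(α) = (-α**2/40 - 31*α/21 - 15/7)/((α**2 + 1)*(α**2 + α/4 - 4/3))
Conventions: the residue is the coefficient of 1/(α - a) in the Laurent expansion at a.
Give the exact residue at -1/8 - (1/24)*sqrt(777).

The residue is -40057/111020 + (11997/821548)*sqrt(777).

The factor α**2 + α/4 - 4/3 splits as (α - a)(α - a') with a = -1/8 - (1/24)*sqrt(777), a' = -1/8 + (1/24)*sqrt(777). At the order-1 pole a set g(α) = (α - a)*f(α) = [(-α**2/40 - 31*α/21 - 15/7)/(α**2 + 1)] / (α - a').
Simple pole: residue = g(a) at a = -1/8 - (1/24)*sqrt(777), which is -40057/111020 + (11997/821548)*sqrt(777).


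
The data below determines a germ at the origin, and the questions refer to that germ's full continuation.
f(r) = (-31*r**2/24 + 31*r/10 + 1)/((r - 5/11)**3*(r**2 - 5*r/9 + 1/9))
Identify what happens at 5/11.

The point is a pole of order 3.

The denominator factor r - 5/11 vanishes at 5/11 and appears to the power 3; the numerator there equals 6221/2904, nonzero, and no other factor vanishes.
Hence a pole whose order is the multiplicity, 3.


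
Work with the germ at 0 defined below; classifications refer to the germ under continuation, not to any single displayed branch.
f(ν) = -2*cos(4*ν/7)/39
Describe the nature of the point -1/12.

The point is a regular point.

There is no denominator, hence no pole anywhere.
The factor cos(4*ν/7) is entire.
So the germ continues analytically to -1/12.


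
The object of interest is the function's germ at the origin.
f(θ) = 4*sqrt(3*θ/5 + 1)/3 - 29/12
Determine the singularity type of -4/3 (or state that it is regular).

The point is a regular point.

There is no denominator, hence no pole anywhere.
Branch term sqrt(1 - θ/(-5/3)): argument at -4/3 is 1/5, nonzero, so -4/3 is not its branch point (a point on a principal cut is still regular for the continued germ).
So the germ continues analytically to -4/3.


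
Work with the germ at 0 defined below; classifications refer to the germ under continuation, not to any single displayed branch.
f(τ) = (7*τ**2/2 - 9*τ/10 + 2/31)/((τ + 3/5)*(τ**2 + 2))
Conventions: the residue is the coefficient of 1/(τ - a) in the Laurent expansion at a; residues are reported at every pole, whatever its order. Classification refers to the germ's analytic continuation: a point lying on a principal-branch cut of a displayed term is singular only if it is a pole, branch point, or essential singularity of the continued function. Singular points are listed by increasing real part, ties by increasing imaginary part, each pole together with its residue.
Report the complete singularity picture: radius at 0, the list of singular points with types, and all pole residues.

Denominator factor (τ**2 + 2): discriminant -8, complex-conjugate roots (sqrt(2))*i and -(sqrt(2))*i; poles of order 1, moduli sqrt(2) and sqrt(2).
Denominator factor (τ + 3/5): pole of order 1 at -3/5, modulus 3/5.
The radius of convergence is the smallest modulus among the singular points: 3/5.
At the order-1 pole -3/5 set g(τ) = (τ - (-3/5))*f(τ) = (7*τ**2/2 - 9*τ/10 + 2/31)/(τ**2 + 2).
Simple pole: residue = g(a) at a = -3/5, which is 1445/1829.
The factor τ**2 + 2 splits as (τ - a)(τ - a') with a = -(sqrt(2))*i, a' = (sqrt(2))*i. At the order-1 pole a set g(τ) = (τ - a)*f(τ) = [(7*τ**2/2 - 9*τ/10 + 2/31)/(τ + 3/5)] / (τ - a').
Simple pole: residue = g(a) at a = -(sqrt(2))*i, which is (9913/7316) - ((1155/1829)*sqrt(2))*i.
The factor τ**2 + 2 splits as (τ - a)(τ - a') with a = (sqrt(2))*i, a' = -(sqrt(2))*i. At the order-1 pole a set g(τ) = (τ - a)*f(τ) = [(7*τ**2/2 - 9*τ/10 + 2/31)/(τ + 3/5)] / (τ - a').
Simple pole: residue = g(a) at a = (sqrt(2))*i, which is (9913/7316) + ((1155/1829)*sqrt(2))*i.
List the singular points by increasing real part (a conjugate pair: the negative imaginary part first).

Radius of convergence at 0: 3/5.
At -3/5: a pole of order 1; residue 1445/1829.
At -(sqrt(2))*i: a pole of order 1; residue (9913/7316) - ((1155/1829)*sqrt(2))*i.
At (sqrt(2))*i: a pole of order 1; residue (9913/7316) + ((1155/1829)*sqrt(2))*i.


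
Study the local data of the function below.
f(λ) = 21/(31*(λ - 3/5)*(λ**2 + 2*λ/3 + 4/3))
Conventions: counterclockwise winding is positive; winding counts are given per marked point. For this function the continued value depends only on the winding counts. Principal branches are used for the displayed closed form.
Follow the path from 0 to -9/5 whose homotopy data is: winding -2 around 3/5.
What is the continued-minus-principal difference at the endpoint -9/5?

The function is rational, hence single-valued: continuing it around any pole returns the same value, so the difference is 0.

Continued minus principal equals 0.


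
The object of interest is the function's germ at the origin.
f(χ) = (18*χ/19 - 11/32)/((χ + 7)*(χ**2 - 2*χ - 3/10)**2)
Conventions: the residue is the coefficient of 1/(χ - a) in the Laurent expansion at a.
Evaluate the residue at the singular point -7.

At the order-1 pole -7 set g(χ) = (χ - (-7))*f(χ) = (18*χ/19 - 11/32)/(χ**2 - 2*χ - 3/10)**2.
Simple pole: residue = g(a) at a = -7, which is -106025/59755608.

The residue is -106025/59755608.


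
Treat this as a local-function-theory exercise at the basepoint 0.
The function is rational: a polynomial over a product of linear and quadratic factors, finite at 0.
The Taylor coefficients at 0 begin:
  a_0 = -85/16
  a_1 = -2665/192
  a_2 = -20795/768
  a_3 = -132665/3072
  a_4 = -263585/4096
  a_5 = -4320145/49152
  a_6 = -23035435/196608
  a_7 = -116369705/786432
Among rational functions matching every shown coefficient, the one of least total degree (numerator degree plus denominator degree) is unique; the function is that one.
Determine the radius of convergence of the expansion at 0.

No rational of total degree below 6 reproduces all 8 coefficients; solving the [2/4] Pade equations on them gives f(w) = (-23*w**2/24 + 11*w/3 + 17/4)/((w - 1)**3*(w + 4/5)), whose expansion matches every shown term.
Denominator factor (w - 1)^3: pole of order 3 at 1, modulus 1.
Denominator factor (w + 4/5): pole of order 1 at -4/5, modulus 4/5.
The radius of convergence is the smallest modulus among the singular points: 4/5.

The radius of convergence is 4/5.


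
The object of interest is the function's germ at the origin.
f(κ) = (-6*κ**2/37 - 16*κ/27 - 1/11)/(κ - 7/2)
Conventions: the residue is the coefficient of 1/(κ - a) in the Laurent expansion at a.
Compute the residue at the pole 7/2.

The residue is -91241/21978.

At the order-1 pole 7/2 set g(κ) = (κ - (7/2))*f(κ) = -6*κ**2/37 - 16*κ/27 - 1/11.
Simple pole: residue = g(a) at a = 7/2, which is -91241/21978.


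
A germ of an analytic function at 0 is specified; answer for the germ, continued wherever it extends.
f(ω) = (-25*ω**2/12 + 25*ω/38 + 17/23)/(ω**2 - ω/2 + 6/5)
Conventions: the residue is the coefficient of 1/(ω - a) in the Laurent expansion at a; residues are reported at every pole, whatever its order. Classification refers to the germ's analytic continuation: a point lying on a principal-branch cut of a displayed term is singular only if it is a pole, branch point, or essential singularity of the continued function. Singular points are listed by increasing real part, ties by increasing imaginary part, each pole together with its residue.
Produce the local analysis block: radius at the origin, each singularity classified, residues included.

Denominator factor (ω**2 - ω/2 + 6/5): discriminant -91/20, complex-conjugate roots (1/4) + ((1/20)*sqrt(455))*i and (1/4) - ((1/20)*sqrt(455))*i; poles of order 1, moduli (1/5)*sqrt(30) and (1/5)*sqrt(30).
The radius of convergence is the smallest modulus among the singular points: (1/5)*sqrt(30).
The factor ω**2 - ω/2 + 6/5 splits as (ω - a)(ω - a') with a = (1/4) - ((1/20)*sqrt(455))*i, a' = (1/4) + ((1/20)*sqrt(455))*i. At the order-1 pole a set g(ω) = (ω - a)*f(ω) = [-25*ω**2/12 + 25*ω/38 + 17/23] / (ω - a').
Simple pole: residue = g(a) at a = (1/4) - ((1/20)*sqrt(455))*i, which is (-175/912) + ((131863/1908816)*sqrt(455))*i.
The factor ω**2 - ω/2 + 6/5 splits as (ω - a)(ω - a') with a = (1/4) + ((1/20)*sqrt(455))*i, a' = (1/4) - ((1/20)*sqrt(455))*i. At the order-1 pole a set g(ω) = (ω - a)*f(ω) = [-25*ω**2/12 + 25*ω/38 + 17/23] / (ω - a').
Simple pole: residue = g(a) at a = (1/4) + ((1/20)*sqrt(455))*i, which is (-175/912) - ((131863/1908816)*sqrt(455))*i.
List the singular points by increasing real part (a conjugate pair: the negative imaginary part first).

Radius of convergence at 0: (1/5)*sqrt(30).
At (1/4) - ((1/20)*sqrt(455))*i: a pole of order 1; residue (-175/912) + ((131863/1908816)*sqrt(455))*i.
At (1/4) + ((1/20)*sqrt(455))*i: a pole of order 1; residue (-175/912) - ((131863/1908816)*sqrt(455))*i.


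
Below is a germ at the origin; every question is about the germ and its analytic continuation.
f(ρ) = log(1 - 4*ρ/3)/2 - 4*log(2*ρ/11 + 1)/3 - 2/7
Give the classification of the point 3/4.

The point is a logarithmic branch point.

The term (1/2)*log(1 - ρ/(3/4)) has argument 1 - 3/4/(3/4) = 0 at 3/4: a logarithmic (infinitely-sheeted) branch point; the remaining terms are analytic or single-valued there.


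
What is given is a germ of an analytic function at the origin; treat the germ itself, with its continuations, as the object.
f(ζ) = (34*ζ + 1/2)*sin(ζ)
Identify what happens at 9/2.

There is no denominator, hence no pole anywhere.
The factor sin(ζ) is entire.
So the germ continues analytically to 9/2.

The point is a regular point.


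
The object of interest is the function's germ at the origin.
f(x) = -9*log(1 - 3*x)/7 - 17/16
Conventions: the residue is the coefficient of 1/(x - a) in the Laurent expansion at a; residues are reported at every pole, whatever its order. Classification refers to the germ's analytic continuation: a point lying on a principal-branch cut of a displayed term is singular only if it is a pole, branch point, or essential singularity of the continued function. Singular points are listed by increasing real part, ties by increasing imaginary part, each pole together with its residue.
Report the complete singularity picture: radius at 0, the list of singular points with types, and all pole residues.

Radius of convergence at 0: 1/3.
At 1/3: a logarithmic branch point.

Branch term (-9/7)*log(1 - x/(1/3)): its argument vanishes at x = 1/3, a logarithmic branch point, modulus 1/3.
The radius of convergence is the smallest modulus among the singular points: 1/3.


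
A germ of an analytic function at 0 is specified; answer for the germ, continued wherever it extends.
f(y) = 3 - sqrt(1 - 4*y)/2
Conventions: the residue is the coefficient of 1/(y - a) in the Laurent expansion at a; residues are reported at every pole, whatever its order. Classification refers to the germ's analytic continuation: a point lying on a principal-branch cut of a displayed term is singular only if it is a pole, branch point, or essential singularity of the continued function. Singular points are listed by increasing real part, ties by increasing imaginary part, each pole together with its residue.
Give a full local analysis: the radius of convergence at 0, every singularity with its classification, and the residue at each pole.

Radius of convergence at 0: 1/4.
At 1/4: an algebraic (square-root) branch point.

Branch term (-1/2)*sqrt(1 - y/(1/4)): its argument vanishes at y = 1/4, a square-root branch point, modulus 1/4.
The radius of convergence is the smallest modulus among the singular points: 1/4.


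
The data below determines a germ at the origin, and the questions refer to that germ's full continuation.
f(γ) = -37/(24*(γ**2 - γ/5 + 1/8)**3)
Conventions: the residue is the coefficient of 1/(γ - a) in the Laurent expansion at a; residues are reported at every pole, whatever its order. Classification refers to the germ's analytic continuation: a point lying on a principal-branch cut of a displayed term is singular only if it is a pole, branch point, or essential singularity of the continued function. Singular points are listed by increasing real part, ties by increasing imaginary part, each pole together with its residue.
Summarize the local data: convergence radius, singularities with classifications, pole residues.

Radius of convergence at 0: (1/4)*sqrt(2).
At (1/10) - ((1/20)*sqrt(46))*i: a pole of order 3; residue -((115625/12167)*sqrt(46))*i.
At (1/10) + ((1/20)*sqrt(46))*i: a pole of order 3; residue ((115625/12167)*sqrt(46))*i.

Denominator factor (γ**2 - γ/5 + 1/8)^3: discriminant -23/50, complex-conjugate roots (1/10) + ((1/20)*sqrt(46))*i and (1/10) - ((1/20)*sqrt(46))*i; poles of order 3, moduli (1/4)*sqrt(2) and (1/4)*sqrt(2).
The radius of convergence is the smallest modulus among the singular points: (1/4)*sqrt(2).
The factor γ**2 - γ/5 + 1/8 splits as (γ - a)(γ - a') with a = (1/10) - ((1/20)*sqrt(46))*i, a' = (1/10) + ((1/20)*sqrt(46))*i. At the order-3 pole a set g(γ) = (γ - a)^3*f(γ) = [-37/24] / (γ - a')^3.
Order-3 pole: residue = g''(a)/2; g''((1/10) - ((1/20)*sqrt(46))*i) = -((231250/12167)*sqrt(46))*i, so the residue is -((115625/12167)*sqrt(46))*i.
The factor γ**2 - γ/5 + 1/8 splits as (γ - a)(γ - a') with a = (1/10) + ((1/20)*sqrt(46))*i, a' = (1/10) - ((1/20)*sqrt(46))*i. At the order-3 pole a set g(γ) = (γ - a)^3*f(γ) = [-37/24] / (γ - a')^3.
Order-3 pole: residue = g''(a)/2; g''((1/10) + ((1/20)*sqrt(46))*i) = ((231250/12167)*sqrt(46))*i, so the residue is ((115625/12167)*sqrt(46))*i.
List the singular points by increasing real part (a conjugate pair: the negative imaginary part first).


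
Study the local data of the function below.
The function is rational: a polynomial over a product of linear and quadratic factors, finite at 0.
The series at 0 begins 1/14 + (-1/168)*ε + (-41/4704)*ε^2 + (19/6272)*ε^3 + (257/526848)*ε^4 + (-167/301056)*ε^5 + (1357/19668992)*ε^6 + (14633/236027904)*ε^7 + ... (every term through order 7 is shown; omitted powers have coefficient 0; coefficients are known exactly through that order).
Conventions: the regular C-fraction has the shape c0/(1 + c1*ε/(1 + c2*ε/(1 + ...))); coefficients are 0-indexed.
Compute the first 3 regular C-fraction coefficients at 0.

Taylor coefficients (read off): a_0 = 1/14, a_1 = -1/168, a_2 = -41/4704.
c0 = a_0 = 1/14. Peel one level at a time: if S = 1 + c*ε/S' with S'(0) = 1, then c is the ε-coefficient of S and S' = c*ε/(S - 1).
S_1 = c0/f = 1 + (1/12)*ε + (65/504)*ε^2 + ...; c1 = 1/12.
S_2 = c1*ε/(S_1 - 1) = 1 + (-65/42)*ε + ...; c2 = -65/42.

The regular C-fraction coefficients are [1/14, 1/12, -65/42].


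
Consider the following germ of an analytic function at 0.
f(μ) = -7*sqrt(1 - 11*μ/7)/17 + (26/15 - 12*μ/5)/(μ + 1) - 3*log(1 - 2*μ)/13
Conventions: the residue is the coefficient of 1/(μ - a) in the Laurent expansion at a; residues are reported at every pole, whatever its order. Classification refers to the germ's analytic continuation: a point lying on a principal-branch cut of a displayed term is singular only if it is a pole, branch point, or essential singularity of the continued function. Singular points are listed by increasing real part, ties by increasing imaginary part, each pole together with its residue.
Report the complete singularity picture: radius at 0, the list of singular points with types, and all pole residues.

Radius of convergence at 0: 1/2.
At -1: a pole of order 1; residue 62/15.
At 1/2: a logarithmic branch point.
At 7/11: an algebraic (square-root) branch point.

Denominator factor (μ + 1): pole of order 1 at -1, modulus 1.
Branch term (-7/17)*sqrt(1 - μ/(7/11)): its argument vanishes at μ = 7/11, a square-root branch point, modulus 7/11.
Branch term (-3/13)*log(1 - μ/(1/2)): its argument vanishes at μ = 1/2, a logarithmic branch point, modulus 1/2.
The radius of convergence is the smallest modulus among the singular points: 1/2.
The branch terms are analytic at -1 and contribute nothing to the residue; only the rational part matters.
At the order-1 pole -1 set g(μ) = (μ - (-1))*(rational part) = 26/15 - 12*μ/5.
Simple pole: residue = g(a) at a = -1, which is 62/15.
List the singular points by increasing real part (a conjugate pair: the negative imaginary part first).


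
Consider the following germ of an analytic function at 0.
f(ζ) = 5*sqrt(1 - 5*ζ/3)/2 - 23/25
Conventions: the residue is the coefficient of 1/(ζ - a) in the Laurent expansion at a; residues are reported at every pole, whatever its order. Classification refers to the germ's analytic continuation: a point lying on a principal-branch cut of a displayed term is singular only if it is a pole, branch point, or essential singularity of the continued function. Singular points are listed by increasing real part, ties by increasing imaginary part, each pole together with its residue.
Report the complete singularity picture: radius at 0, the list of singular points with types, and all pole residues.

Radius of convergence at 0: 3/5.
At 3/5: an algebraic (square-root) branch point.

Branch term (5/2)*sqrt(1 - ζ/(3/5)): its argument vanishes at ζ = 3/5, a square-root branch point, modulus 3/5.
The radius of convergence is the smallest modulus among the singular points: 3/5.


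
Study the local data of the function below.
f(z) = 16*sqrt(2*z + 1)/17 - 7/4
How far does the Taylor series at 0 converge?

The radius of convergence is 1/2.

Branch term (16/17)*sqrt(1 - z/(-1/2)): its argument vanishes at z = -1/2, a square-root branch point, modulus 1/2.
The radius of convergence is the smallest modulus among the singular points: 1/2.


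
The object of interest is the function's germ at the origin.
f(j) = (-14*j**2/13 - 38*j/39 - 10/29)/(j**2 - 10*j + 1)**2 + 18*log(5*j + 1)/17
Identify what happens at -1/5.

The point is a logarithmic branch point.

The term (18/17)*log(1 - j/(-1/5)) has argument 1 - -1/5/(-1/5) = 0 at -1/5: a logarithmic (infinitely-sheeted) branch point; the remaining terms are analytic or single-valued there.


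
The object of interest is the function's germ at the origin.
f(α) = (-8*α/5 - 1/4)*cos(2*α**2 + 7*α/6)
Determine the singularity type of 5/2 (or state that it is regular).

The point is a regular point.

There is no denominator, hence no pole anywhere.
The factor cos(2*α**2 + 7*α/6) is entire.
So the germ continues analytically to 5/2.


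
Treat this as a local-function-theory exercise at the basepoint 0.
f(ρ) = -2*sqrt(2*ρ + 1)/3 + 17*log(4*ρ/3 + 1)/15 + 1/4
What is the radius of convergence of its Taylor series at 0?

The radius of convergence is 1/2.

Branch term (17/15)*log(1 - ρ/(-3/4)): its argument vanishes at ρ = -3/4, a logarithmic branch point, modulus 3/4.
Branch term (-2/3)*sqrt(1 - ρ/(-1/2)): its argument vanishes at ρ = -1/2, a square-root branch point, modulus 1/2.
The radius of convergence is the smallest modulus among the singular points: 1/2.


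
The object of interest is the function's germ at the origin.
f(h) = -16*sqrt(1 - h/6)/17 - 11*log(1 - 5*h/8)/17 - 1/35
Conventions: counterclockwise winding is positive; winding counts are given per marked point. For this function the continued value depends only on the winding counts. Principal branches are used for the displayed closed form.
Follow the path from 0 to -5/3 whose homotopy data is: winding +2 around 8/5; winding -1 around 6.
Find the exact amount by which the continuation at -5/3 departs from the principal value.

Continued minus principal equals ((16/51)*sqrt(46)) - ((44/17)*pi)*i.

The rational part is single-valued and drops out of the difference; each branch term changes only by its own monodromy.
(-16/17)*sqrt(1 - h/(6)): winding -1 is odd, the square root flips sign, contributing -2*(-16/17)*sqrt(1 - (-5/3)/(6)) = -2*(-16/17)*sqrt(23/18) = (16/51)*sqrt(46).
(-11/17)*log(1 - h/(8/5)): each positive loop around 8/5 adds 2*pi*i to the log, so winding +2 contributes (-11/17)*(2)*2*pi*i = -(44/17)*pi*i.
Summing the contributions at h = -5/3 gives ((16/51)*sqrt(46)) - ((44/17)*pi)*i.
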